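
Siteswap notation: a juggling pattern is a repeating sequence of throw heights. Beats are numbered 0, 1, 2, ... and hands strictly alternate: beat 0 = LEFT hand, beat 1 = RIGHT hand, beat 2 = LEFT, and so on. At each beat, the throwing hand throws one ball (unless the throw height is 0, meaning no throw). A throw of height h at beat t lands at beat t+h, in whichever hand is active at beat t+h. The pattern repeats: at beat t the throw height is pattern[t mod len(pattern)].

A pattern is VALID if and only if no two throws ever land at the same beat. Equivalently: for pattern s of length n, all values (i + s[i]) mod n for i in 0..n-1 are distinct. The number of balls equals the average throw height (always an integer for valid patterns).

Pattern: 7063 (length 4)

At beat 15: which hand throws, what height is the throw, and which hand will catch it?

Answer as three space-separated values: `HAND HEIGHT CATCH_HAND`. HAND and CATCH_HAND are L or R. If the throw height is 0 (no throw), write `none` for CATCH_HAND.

Beat 15: 15 mod 2 = 1, so hand = R
Throw height = pattern[15 mod 4] = pattern[3] = 3
Lands at beat 15+3=18, 18 mod 2 = 0, so catch hand = L

Answer: R 3 L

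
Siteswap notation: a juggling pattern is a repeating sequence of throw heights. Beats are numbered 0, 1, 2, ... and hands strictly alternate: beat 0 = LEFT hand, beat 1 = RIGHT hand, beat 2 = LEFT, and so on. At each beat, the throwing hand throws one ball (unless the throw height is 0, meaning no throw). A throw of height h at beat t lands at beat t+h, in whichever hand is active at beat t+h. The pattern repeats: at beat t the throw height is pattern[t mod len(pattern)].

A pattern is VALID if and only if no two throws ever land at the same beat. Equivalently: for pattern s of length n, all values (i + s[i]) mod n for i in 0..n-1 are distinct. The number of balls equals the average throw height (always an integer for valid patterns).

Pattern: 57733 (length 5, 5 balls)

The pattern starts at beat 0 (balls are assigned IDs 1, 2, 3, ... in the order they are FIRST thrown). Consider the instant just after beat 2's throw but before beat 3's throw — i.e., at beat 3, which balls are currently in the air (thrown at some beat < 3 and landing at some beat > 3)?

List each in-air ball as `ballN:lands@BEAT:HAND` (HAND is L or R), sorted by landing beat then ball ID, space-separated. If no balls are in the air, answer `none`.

Beat 0 (L): throw ball1 h=5 -> lands@5:R; in-air after throw: [b1@5:R]
Beat 1 (R): throw ball2 h=7 -> lands@8:L; in-air after throw: [b1@5:R b2@8:L]
Beat 2 (L): throw ball3 h=7 -> lands@9:R; in-air after throw: [b1@5:R b2@8:L b3@9:R]
Beat 3 (R): throw ball4 h=3 -> lands@6:L; in-air after throw: [b1@5:R b4@6:L b2@8:L b3@9:R]

Answer: ball1:lands@5:R ball2:lands@8:L ball3:lands@9:R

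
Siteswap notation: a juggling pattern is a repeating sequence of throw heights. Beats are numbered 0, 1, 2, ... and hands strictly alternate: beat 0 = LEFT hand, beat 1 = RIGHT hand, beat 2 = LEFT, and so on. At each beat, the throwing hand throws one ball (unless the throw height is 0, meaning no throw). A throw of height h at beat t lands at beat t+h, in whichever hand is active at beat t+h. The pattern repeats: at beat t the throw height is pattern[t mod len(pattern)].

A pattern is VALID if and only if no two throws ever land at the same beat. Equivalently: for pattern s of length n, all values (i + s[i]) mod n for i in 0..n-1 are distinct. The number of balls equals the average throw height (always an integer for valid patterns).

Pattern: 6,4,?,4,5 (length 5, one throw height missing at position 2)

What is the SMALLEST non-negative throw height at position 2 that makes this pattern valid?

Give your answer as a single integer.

i=0: (0 + 6) mod 5 = 1
i=1: (1 + 4) mod 5 = 0
i=2: s[i]=? (unknown)
i=3: (3 + 4) mod 5 = 2
i=4: (4 + 5) mod 5 = 4
Known residues: [0, 1, 2, 4]; need a permutation of 0..4, so missing residue r = 3
Need (2 + s) mod 5 = 3; smallest s = (3 - 2) mod 5 = 1

Answer: 1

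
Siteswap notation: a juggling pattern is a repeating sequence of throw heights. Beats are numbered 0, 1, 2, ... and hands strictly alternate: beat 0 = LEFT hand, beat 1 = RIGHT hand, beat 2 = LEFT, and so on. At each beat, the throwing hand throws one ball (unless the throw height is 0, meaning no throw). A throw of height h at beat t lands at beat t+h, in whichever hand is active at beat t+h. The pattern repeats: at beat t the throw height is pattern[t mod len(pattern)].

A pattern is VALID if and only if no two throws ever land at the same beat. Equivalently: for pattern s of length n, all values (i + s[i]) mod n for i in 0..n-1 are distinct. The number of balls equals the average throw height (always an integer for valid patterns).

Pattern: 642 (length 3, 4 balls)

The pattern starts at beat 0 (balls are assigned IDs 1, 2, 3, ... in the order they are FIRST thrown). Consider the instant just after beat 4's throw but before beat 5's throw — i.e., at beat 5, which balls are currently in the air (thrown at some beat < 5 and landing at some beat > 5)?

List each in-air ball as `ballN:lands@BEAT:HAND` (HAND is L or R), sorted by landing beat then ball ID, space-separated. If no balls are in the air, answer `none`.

Answer: ball1:lands@6:L ball3:lands@8:L ball4:lands@9:R

Derivation:
Beat 0 (L): throw ball1 h=6 -> lands@6:L; in-air after throw: [b1@6:L]
Beat 1 (R): throw ball2 h=4 -> lands@5:R; in-air after throw: [b2@5:R b1@6:L]
Beat 2 (L): throw ball3 h=2 -> lands@4:L; in-air after throw: [b3@4:L b2@5:R b1@6:L]
Beat 3 (R): throw ball4 h=6 -> lands@9:R; in-air after throw: [b3@4:L b2@5:R b1@6:L b4@9:R]
Beat 4 (L): throw ball3 h=4 -> lands@8:L; in-air after throw: [b2@5:R b1@6:L b3@8:L b4@9:R]
Beat 5 (R): throw ball2 h=2 -> lands@7:R; in-air after throw: [b1@6:L b2@7:R b3@8:L b4@9:R]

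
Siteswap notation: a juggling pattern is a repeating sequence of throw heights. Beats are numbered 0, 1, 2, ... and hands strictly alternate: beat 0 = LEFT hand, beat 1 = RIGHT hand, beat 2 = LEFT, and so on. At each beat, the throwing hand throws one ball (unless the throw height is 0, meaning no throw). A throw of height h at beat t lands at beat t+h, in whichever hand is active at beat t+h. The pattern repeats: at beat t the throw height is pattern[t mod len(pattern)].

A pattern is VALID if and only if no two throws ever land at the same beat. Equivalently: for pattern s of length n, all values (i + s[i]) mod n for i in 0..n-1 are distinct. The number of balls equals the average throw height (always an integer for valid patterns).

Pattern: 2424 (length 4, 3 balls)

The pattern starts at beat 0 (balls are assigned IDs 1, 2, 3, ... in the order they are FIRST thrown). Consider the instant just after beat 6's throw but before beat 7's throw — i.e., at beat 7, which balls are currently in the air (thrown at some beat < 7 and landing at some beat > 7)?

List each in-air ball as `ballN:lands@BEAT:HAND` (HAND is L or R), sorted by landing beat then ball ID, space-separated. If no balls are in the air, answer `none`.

Answer: ball1:lands@8:L ball2:lands@9:R

Derivation:
Beat 0 (L): throw ball1 h=2 -> lands@2:L; in-air after throw: [b1@2:L]
Beat 1 (R): throw ball2 h=4 -> lands@5:R; in-air after throw: [b1@2:L b2@5:R]
Beat 2 (L): throw ball1 h=2 -> lands@4:L; in-air after throw: [b1@4:L b2@5:R]
Beat 3 (R): throw ball3 h=4 -> lands@7:R; in-air after throw: [b1@4:L b2@5:R b3@7:R]
Beat 4 (L): throw ball1 h=2 -> lands@6:L; in-air after throw: [b2@5:R b1@6:L b3@7:R]
Beat 5 (R): throw ball2 h=4 -> lands@9:R; in-air after throw: [b1@6:L b3@7:R b2@9:R]
Beat 6 (L): throw ball1 h=2 -> lands@8:L; in-air after throw: [b3@7:R b1@8:L b2@9:R]
Beat 7 (R): throw ball3 h=4 -> lands@11:R; in-air after throw: [b1@8:L b2@9:R b3@11:R]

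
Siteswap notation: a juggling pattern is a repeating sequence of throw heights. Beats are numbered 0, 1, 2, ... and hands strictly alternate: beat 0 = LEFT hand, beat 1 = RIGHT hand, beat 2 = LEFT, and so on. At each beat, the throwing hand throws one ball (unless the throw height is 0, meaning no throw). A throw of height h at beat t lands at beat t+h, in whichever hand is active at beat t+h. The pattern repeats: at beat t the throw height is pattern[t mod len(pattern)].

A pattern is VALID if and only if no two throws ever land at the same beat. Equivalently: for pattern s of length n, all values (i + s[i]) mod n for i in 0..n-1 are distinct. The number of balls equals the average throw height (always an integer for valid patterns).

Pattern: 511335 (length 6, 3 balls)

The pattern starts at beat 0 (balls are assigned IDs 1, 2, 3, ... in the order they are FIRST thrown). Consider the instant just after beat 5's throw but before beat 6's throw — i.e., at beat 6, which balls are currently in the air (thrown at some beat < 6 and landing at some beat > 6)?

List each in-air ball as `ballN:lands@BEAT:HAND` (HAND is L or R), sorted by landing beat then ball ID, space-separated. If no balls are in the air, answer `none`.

Answer: ball3:lands@7:R ball1:lands@10:L

Derivation:
Beat 0 (L): throw ball1 h=5 -> lands@5:R; in-air after throw: [b1@5:R]
Beat 1 (R): throw ball2 h=1 -> lands@2:L; in-air after throw: [b2@2:L b1@5:R]
Beat 2 (L): throw ball2 h=1 -> lands@3:R; in-air after throw: [b2@3:R b1@5:R]
Beat 3 (R): throw ball2 h=3 -> lands@6:L; in-air after throw: [b1@5:R b2@6:L]
Beat 4 (L): throw ball3 h=3 -> lands@7:R; in-air after throw: [b1@5:R b2@6:L b3@7:R]
Beat 5 (R): throw ball1 h=5 -> lands@10:L; in-air after throw: [b2@6:L b3@7:R b1@10:L]
Beat 6 (L): throw ball2 h=5 -> lands@11:R; in-air after throw: [b3@7:R b1@10:L b2@11:R]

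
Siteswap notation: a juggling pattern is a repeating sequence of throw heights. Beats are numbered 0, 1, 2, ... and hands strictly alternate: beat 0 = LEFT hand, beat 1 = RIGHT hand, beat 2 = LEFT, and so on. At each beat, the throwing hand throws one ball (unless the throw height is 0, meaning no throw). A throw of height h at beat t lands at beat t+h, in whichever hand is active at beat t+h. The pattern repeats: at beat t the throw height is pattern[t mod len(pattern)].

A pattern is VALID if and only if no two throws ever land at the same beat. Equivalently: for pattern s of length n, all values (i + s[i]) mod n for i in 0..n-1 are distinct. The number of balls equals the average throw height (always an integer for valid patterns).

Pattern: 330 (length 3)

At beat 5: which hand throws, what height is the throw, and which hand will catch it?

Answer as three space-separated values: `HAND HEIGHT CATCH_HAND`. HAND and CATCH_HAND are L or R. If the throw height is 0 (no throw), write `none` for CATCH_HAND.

Beat 5: 5 mod 2 = 1, so hand = R
Throw height = pattern[5 mod 3] = pattern[2] = 0

Answer: R 0 none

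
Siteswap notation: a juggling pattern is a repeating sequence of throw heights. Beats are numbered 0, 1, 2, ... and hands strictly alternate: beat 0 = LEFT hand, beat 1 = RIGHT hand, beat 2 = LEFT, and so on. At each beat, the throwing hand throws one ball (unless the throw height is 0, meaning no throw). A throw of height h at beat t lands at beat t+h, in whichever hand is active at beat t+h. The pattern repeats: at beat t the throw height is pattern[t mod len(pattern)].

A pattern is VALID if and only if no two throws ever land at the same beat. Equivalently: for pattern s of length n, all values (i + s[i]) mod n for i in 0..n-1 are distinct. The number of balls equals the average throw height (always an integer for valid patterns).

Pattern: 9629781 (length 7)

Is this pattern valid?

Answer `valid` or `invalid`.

Answer: invalid

Derivation:
i=0: (i + s[i]) mod n = (0 + 9) mod 7 = 2
i=1: (i + s[i]) mod n = (1 + 6) mod 7 = 0
i=2: (i + s[i]) mod n = (2 + 2) mod 7 = 4
i=3: (i + s[i]) mod n = (3 + 9) mod 7 = 5
i=4: (i + s[i]) mod n = (4 + 7) mod 7 = 4
i=5: (i + s[i]) mod n = (5 + 8) mod 7 = 6
i=6: (i + s[i]) mod n = (6 + 1) mod 7 = 0
Residues: [2, 0, 4, 5, 4, 6, 0], distinct: False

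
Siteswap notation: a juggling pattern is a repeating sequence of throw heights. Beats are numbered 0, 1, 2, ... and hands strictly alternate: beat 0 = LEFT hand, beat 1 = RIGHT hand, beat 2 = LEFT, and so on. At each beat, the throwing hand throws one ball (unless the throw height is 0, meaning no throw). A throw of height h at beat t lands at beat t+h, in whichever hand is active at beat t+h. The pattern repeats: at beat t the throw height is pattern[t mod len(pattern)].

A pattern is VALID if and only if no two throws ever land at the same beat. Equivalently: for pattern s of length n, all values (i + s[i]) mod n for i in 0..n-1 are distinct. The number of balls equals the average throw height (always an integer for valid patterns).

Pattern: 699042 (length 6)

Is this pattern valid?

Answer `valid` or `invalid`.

Answer: valid

Derivation:
i=0: (i + s[i]) mod n = (0 + 6) mod 6 = 0
i=1: (i + s[i]) mod n = (1 + 9) mod 6 = 4
i=2: (i + s[i]) mod n = (2 + 9) mod 6 = 5
i=3: (i + s[i]) mod n = (3 + 0) mod 6 = 3
i=4: (i + s[i]) mod n = (4 + 4) mod 6 = 2
i=5: (i + s[i]) mod n = (5 + 2) mod 6 = 1
Residues: [0, 4, 5, 3, 2, 1], distinct: True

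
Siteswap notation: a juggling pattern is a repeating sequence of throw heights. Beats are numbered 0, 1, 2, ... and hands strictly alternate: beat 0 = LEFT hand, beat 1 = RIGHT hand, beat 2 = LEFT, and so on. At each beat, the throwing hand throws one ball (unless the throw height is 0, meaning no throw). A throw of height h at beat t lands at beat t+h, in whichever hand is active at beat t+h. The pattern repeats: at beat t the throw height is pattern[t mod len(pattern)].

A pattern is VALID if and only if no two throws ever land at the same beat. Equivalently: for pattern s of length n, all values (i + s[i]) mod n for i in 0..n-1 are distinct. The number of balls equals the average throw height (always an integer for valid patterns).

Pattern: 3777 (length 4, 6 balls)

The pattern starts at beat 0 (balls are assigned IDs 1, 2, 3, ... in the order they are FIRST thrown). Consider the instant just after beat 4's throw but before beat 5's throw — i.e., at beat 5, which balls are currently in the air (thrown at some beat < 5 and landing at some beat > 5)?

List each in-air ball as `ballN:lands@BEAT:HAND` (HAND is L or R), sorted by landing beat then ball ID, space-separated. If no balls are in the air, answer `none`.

Answer: ball4:lands@7:R ball2:lands@8:L ball3:lands@9:R ball1:lands@10:L

Derivation:
Beat 0 (L): throw ball1 h=3 -> lands@3:R; in-air after throw: [b1@3:R]
Beat 1 (R): throw ball2 h=7 -> lands@8:L; in-air after throw: [b1@3:R b2@8:L]
Beat 2 (L): throw ball3 h=7 -> lands@9:R; in-air after throw: [b1@3:R b2@8:L b3@9:R]
Beat 3 (R): throw ball1 h=7 -> lands@10:L; in-air after throw: [b2@8:L b3@9:R b1@10:L]
Beat 4 (L): throw ball4 h=3 -> lands@7:R; in-air after throw: [b4@7:R b2@8:L b3@9:R b1@10:L]
Beat 5 (R): throw ball5 h=7 -> lands@12:L; in-air after throw: [b4@7:R b2@8:L b3@9:R b1@10:L b5@12:L]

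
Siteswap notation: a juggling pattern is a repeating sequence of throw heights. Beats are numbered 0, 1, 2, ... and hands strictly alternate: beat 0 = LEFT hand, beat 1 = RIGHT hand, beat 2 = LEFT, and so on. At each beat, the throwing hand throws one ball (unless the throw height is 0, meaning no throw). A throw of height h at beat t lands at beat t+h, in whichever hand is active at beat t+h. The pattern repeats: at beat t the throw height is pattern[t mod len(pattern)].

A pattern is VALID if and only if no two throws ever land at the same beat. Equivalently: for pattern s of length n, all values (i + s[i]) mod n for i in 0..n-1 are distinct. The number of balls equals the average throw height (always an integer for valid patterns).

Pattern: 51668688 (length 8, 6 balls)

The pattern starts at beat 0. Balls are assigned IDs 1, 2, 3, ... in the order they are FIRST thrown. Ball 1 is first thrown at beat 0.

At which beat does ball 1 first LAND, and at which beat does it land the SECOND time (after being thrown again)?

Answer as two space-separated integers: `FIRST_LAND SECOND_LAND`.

Beat 0 (L): throw ball1 h=5 -> lands@5:R; in-air after throw: [b1@5:R]
Beat 1 (R): throw ball2 h=1 -> lands@2:L; in-air after throw: [b2@2:L b1@5:R]
Beat 2 (L): throw ball2 h=6 -> lands@8:L; in-air after throw: [b1@5:R b2@8:L]
Beat 3 (R): throw ball3 h=6 -> lands@9:R; in-air after throw: [b1@5:R b2@8:L b3@9:R]
Beat 4 (L): throw ball4 h=8 -> lands@12:L; in-air after throw: [b1@5:R b2@8:L b3@9:R b4@12:L]
Beat 5 (R): throw ball1 h=6 -> lands@11:R; in-air after throw: [b2@8:L b3@9:R b1@11:R b4@12:L]
Beat 6 (L): throw ball5 h=8 -> lands@14:L; in-air after throw: [b2@8:L b3@9:R b1@11:R b4@12:L b5@14:L]
Beat 7 (R): throw ball6 h=8 -> lands@15:R; in-air after throw: [b2@8:L b3@9:R b1@11:R b4@12:L b5@14:L b6@15:R]
Beat 8 (L): throw ball2 h=5 -> lands@13:R; in-air after throw: [b3@9:R b1@11:R b4@12:L b2@13:R b5@14:L b6@15:R]
Beat 9 (R): throw ball3 h=1 -> lands@10:L; in-air after throw: [b3@10:L b1@11:R b4@12:L b2@13:R b5@14:L b6@15:R]
Beat 10 (L): throw ball3 h=6 -> lands@16:L; in-air after throw: [b1@11:R b4@12:L b2@13:R b5@14:L b6@15:R b3@16:L]
Beat 11 (R): throw ball1 h=6 -> lands@17:R; in-air after throw: [b4@12:L b2@13:R b5@14:L b6@15:R b3@16:L b1@17:R]
Ball 1: thrown@0 h=5 -> first land @5; rethrown@5 h=6 -> second land @11

Answer: 5 11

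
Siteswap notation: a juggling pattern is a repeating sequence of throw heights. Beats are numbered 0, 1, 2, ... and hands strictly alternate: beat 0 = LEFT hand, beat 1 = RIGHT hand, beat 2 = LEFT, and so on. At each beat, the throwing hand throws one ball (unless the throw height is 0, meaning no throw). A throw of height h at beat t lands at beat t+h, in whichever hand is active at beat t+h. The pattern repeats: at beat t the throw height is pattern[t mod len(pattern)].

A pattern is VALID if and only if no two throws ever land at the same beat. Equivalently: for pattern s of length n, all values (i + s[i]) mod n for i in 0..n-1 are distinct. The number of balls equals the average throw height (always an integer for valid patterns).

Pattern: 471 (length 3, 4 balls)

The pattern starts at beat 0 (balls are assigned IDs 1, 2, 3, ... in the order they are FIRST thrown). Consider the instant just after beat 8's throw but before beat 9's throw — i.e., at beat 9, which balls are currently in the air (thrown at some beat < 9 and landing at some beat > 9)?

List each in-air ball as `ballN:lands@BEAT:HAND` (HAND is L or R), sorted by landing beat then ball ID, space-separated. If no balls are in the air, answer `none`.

Beat 0 (L): throw ball1 h=4 -> lands@4:L; in-air after throw: [b1@4:L]
Beat 1 (R): throw ball2 h=7 -> lands@8:L; in-air after throw: [b1@4:L b2@8:L]
Beat 2 (L): throw ball3 h=1 -> lands@3:R; in-air after throw: [b3@3:R b1@4:L b2@8:L]
Beat 3 (R): throw ball3 h=4 -> lands@7:R; in-air after throw: [b1@4:L b3@7:R b2@8:L]
Beat 4 (L): throw ball1 h=7 -> lands@11:R; in-air after throw: [b3@7:R b2@8:L b1@11:R]
Beat 5 (R): throw ball4 h=1 -> lands@6:L; in-air after throw: [b4@6:L b3@7:R b2@8:L b1@11:R]
Beat 6 (L): throw ball4 h=4 -> lands@10:L; in-air after throw: [b3@7:R b2@8:L b4@10:L b1@11:R]
Beat 7 (R): throw ball3 h=7 -> lands@14:L; in-air after throw: [b2@8:L b4@10:L b1@11:R b3@14:L]
Beat 8 (L): throw ball2 h=1 -> lands@9:R; in-air after throw: [b2@9:R b4@10:L b1@11:R b3@14:L]
Beat 9 (R): throw ball2 h=4 -> lands@13:R; in-air after throw: [b4@10:L b1@11:R b2@13:R b3@14:L]

Answer: ball4:lands@10:L ball1:lands@11:R ball3:lands@14:L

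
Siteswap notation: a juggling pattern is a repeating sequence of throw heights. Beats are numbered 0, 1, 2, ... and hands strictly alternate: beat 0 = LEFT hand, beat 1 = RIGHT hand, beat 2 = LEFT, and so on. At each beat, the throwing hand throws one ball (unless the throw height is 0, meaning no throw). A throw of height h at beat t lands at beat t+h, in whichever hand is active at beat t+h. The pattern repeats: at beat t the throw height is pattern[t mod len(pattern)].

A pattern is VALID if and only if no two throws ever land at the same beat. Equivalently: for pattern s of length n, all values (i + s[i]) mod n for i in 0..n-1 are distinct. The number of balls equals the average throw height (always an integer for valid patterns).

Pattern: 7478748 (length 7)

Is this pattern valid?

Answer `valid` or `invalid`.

i=0: (i + s[i]) mod n = (0 + 7) mod 7 = 0
i=1: (i + s[i]) mod n = (1 + 4) mod 7 = 5
i=2: (i + s[i]) mod n = (2 + 7) mod 7 = 2
i=3: (i + s[i]) mod n = (3 + 8) mod 7 = 4
i=4: (i + s[i]) mod n = (4 + 7) mod 7 = 4
i=5: (i + s[i]) mod n = (5 + 4) mod 7 = 2
i=6: (i + s[i]) mod n = (6 + 8) mod 7 = 0
Residues: [0, 5, 2, 4, 4, 2, 0], distinct: False

Answer: invalid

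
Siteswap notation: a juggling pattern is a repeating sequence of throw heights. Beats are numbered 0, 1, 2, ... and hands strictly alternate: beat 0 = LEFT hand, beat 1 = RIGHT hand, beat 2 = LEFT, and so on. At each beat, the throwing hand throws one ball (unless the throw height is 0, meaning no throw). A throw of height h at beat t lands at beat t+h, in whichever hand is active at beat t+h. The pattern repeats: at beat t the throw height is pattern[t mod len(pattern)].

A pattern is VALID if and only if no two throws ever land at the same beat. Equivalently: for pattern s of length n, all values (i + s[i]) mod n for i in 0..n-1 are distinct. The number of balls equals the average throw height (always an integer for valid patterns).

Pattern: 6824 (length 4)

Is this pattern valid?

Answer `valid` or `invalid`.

Answer: valid

Derivation:
i=0: (i + s[i]) mod n = (0 + 6) mod 4 = 2
i=1: (i + s[i]) mod n = (1 + 8) mod 4 = 1
i=2: (i + s[i]) mod n = (2 + 2) mod 4 = 0
i=3: (i + s[i]) mod n = (3 + 4) mod 4 = 3
Residues: [2, 1, 0, 3], distinct: True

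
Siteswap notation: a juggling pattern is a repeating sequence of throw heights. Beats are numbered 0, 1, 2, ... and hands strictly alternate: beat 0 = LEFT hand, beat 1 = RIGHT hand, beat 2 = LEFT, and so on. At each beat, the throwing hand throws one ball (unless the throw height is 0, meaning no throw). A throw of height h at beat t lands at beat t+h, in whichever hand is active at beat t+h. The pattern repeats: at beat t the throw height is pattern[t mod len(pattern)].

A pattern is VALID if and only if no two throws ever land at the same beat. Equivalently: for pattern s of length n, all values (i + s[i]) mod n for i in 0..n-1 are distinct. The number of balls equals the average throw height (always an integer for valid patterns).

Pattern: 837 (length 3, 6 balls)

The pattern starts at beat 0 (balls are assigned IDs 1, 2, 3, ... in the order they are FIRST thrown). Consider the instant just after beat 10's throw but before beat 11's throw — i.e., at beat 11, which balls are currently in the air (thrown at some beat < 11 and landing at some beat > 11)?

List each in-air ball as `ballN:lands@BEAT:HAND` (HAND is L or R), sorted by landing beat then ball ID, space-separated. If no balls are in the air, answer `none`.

Beat 0 (L): throw ball1 h=8 -> lands@8:L; in-air after throw: [b1@8:L]
Beat 1 (R): throw ball2 h=3 -> lands@4:L; in-air after throw: [b2@4:L b1@8:L]
Beat 2 (L): throw ball3 h=7 -> lands@9:R; in-air after throw: [b2@4:L b1@8:L b3@9:R]
Beat 3 (R): throw ball4 h=8 -> lands@11:R; in-air after throw: [b2@4:L b1@8:L b3@9:R b4@11:R]
Beat 4 (L): throw ball2 h=3 -> lands@7:R; in-air after throw: [b2@7:R b1@8:L b3@9:R b4@11:R]
Beat 5 (R): throw ball5 h=7 -> lands@12:L; in-air after throw: [b2@7:R b1@8:L b3@9:R b4@11:R b5@12:L]
Beat 6 (L): throw ball6 h=8 -> lands@14:L; in-air after throw: [b2@7:R b1@8:L b3@9:R b4@11:R b5@12:L b6@14:L]
Beat 7 (R): throw ball2 h=3 -> lands@10:L; in-air after throw: [b1@8:L b3@9:R b2@10:L b4@11:R b5@12:L b6@14:L]
Beat 8 (L): throw ball1 h=7 -> lands@15:R; in-air after throw: [b3@9:R b2@10:L b4@11:R b5@12:L b6@14:L b1@15:R]
Beat 9 (R): throw ball3 h=8 -> lands@17:R; in-air after throw: [b2@10:L b4@11:R b5@12:L b6@14:L b1@15:R b3@17:R]
Beat 10 (L): throw ball2 h=3 -> lands@13:R; in-air after throw: [b4@11:R b5@12:L b2@13:R b6@14:L b1@15:R b3@17:R]
Beat 11 (R): throw ball4 h=7 -> lands@18:L; in-air after throw: [b5@12:L b2@13:R b6@14:L b1@15:R b3@17:R b4@18:L]

Answer: ball5:lands@12:L ball2:lands@13:R ball6:lands@14:L ball1:lands@15:R ball3:lands@17:R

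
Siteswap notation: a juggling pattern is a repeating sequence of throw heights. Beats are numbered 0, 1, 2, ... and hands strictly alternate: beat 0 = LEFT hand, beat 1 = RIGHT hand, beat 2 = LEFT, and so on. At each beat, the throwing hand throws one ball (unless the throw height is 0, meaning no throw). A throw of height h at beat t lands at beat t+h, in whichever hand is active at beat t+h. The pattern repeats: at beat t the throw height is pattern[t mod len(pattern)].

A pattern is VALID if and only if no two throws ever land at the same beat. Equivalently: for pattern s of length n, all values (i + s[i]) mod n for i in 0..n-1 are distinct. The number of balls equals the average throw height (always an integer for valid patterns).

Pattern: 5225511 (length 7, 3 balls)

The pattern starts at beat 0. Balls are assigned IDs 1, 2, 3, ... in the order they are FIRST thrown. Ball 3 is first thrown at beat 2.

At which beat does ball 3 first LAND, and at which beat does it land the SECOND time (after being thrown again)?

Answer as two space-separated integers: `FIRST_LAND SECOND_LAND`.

Beat 0 (L): throw ball1 h=5 -> lands@5:R; in-air after throw: [b1@5:R]
Beat 1 (R): throw ball2 h=2 -> lands@3:R; in-air after throw: [b2@3:R b1@5:R]
Beat 2 (L): throw ball3 h=2 -> lands@4:L; in-air after throw: [b2@3:R b3@4:L b1@5:R]
Beat 3 (R): throw ball2 h=5 -> lands@8:L; in-air after throw: [b3@4:L b1@5:R b2@8:L]
Beat 4 (L): throw ball3 h=5 -> lands@9:R; in-air after throw: [b1@5:R b2@8:L b3@9:R]
Beat 5 (R): throw ball1 h=1 -> lands@6:L; in-air after throw: [b1@6:L b2@8:L b3@9:R]
Beat 6 (L): throw ball1 h=1 -> lands@7:R; in-air after throw: [b1@7:R b2@8:L b3@9:R]
Beat 7 (R): throw ball1 h=5 -> lands@12:L; in-air after throw: [b2@8:L b3@9:R b1@12:L]
Beat 8 (L): throw ball2 h=2 -> lands@10:L; in-air after throw: [b3@9:R b2@10:L b1@12:L]
Beat 9 (R): throw ball3 h=2 -> lands@11:R; in-air after throw: [b2@10:L b3@11:R b1@12:L]
Ball 3: thrown@2 h=2 -> first land @4; rethrown@4 h=5 -> second land @9

Answer: 4 9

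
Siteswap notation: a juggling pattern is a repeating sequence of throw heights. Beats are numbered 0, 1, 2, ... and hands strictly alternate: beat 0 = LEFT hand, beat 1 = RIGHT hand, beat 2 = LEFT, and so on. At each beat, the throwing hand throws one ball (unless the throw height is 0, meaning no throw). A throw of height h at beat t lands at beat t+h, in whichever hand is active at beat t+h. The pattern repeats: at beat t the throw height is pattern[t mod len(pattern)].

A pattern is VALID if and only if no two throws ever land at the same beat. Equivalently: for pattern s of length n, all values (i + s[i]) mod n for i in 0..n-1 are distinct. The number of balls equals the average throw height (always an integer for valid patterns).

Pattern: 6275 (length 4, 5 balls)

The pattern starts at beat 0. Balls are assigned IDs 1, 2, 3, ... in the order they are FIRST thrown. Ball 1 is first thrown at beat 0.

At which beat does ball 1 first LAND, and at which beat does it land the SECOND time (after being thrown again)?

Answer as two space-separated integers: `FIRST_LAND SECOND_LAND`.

Beat 0 (L): throw ball1 h=6 -> lands@6:L; in-air after throw: [b1@6:L]
Beat 1 (R): throw ball2 h=2 -> lands@3:R; in-air after throw: [b2@3:R b1@6:L]
Beat 2 (L): throw ball3 h=7 -> lands@9:R; in-air after throw: [b2@3:R b1@6:L b3@9:R]
Beat 3 (R): throw ball2 h=5 -> lands@8:L; in-air after throw: [b1@6:L b2@8:L b3@9:R]
Beat 4 (L): throw ball4 h=6 -> lands@10:L; in-air after throw: [b1@6:L b2@8:L b3@9:R b4@10:L]
Beat 5 (R): throw ball5 h=2 -> lands@7:R; in-air after throw: [b1@6:L b5@7:R b2@8:L b3@9:R b4@10:L]
Beat 6 (L): throw ball1 h=7 -> lands@13:R; in-air after throw: [b5@7:R b2@8:L b3@9:R b4@10:L b1@13:R]
Beat 7 (R): throw ball5 h=5 -> lands@12:L; in-air after throw: [b2@8:L b3@9:R b4@10:L b5@12:L b1@13:R]
Beat 8 (L): throw ball2 h=6 -> lands@14:L; in-air after throw: [b3@9:R b4@10:L b5@12:L b1@13:R b2@14:L]
Beat 9 (R): throw ball3 h=2 -> lands@11:R; in-air after throw: [b4@10:L b3@11:R b5@12:L b1@13:R b2@14:L]
Beat 10 (L): throw ball4 h=7 -> lands@17:R; in-air after throw: [b3@11:R b5@12:L b1@13:R b2@14:L b4@17:R]
Beat 11 (R): throw ball3 h=5 -> lands@16:L; in-air after throw: [b5@12:L b1@13:R b2@14:L b3@16:L b4@17:R]
Beat 12 (L): throw ball5 h=6 -> lands@18:L; in-air after throw: [b1@13:R b2@14:L b3@16:L b4@17:R b5@18:L]
Beat 13 (R): throw ball1 h=2 -> lands@15:R; in-air after throw: [b2@14:L b1@15:R b3@16:L b4@17:R b5@18:L]
Ball 1: thrown@0 h=6 -> first land @6; rethrown@6 h=7 -> second land @13

Answer: 6 13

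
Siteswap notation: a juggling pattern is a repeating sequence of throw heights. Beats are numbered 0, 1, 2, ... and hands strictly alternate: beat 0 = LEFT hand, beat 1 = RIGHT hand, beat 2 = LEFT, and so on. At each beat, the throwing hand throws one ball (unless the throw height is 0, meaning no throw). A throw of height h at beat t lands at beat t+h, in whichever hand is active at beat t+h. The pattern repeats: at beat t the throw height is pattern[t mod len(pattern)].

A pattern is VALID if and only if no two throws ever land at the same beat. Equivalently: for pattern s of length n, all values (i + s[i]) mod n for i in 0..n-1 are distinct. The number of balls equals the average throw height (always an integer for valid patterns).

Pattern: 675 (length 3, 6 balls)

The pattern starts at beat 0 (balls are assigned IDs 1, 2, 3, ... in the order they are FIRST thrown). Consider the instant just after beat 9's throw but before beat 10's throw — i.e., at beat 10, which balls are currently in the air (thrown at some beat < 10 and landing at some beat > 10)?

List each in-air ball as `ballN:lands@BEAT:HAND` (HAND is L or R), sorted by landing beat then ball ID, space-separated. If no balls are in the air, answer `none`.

Beat 0 (L): throw ball1 h=6 -> lands@6:L; in-air after throw: [b1@6:L]
Beat 1 (R): throw ball2 h=7 -> lands@8:L; in-air after throw: [b1@6:L b2@8:L]
Beat 2 (L): throw ball3 h=5 -> lands@7:R; in-air after throw: [b1@6:L b3@7:R b2@8:L]
Beat 3 (R): throw ball4 h=6 -> lands@9:R; in-air after throw: [b1@6:L b3@7:R b2@8:L b4@9:R]
Beat 4 (L): throw ball5 h=7 -> lands@11:R; in-air after throw: [b1@6:L b3@7:R b2@8:L b4@9:R b5@11:R]
Beat 5 (R): throw ball6 h=5 -> lands@10:L; in-air after throw: [b1@6:L b3@7:R b2@8:L b4@9:R b6@10:L b5@11:R]
Beat 6 (L): throw ball1 h=6 -> lands@12:L; in-air after throw: [b3@7:R b2@8:L b4@9:R b6@10:L b5@11:R b1@12:L]
Beat 7 (R): throw ball3 h=7 -> lands@14:L; in-air after throw: [b2@8:L b4@9:R b6@10:L b5@11:R b1@12:L b3@14:L]
Beat 8 (L): throw ball2 h=5 -> lands@13:R; in-air after throw: [b4@9:R b6@10:L b5@11:R b1@12:L b2@13:R b3@14:L]
Beat 9 (R): throw ball4 h=6 -> lands@15:R; in-air after throw: [b6@10:L b5@11:R b1@12:L b2@13:R b3@14:L b4@15:R]
Beat 10 (L): throw ball6 h=7 -> lands@17:R; in-air after throw: [b5@11:R b1@12:L b2@13:R b3@14:L b4@15:R b6@17:R]

Answer: ball5:lands@11:R ball1:lands@12:L ball2:lands@13:R ball3:lands@14:L ball4:lands@15:R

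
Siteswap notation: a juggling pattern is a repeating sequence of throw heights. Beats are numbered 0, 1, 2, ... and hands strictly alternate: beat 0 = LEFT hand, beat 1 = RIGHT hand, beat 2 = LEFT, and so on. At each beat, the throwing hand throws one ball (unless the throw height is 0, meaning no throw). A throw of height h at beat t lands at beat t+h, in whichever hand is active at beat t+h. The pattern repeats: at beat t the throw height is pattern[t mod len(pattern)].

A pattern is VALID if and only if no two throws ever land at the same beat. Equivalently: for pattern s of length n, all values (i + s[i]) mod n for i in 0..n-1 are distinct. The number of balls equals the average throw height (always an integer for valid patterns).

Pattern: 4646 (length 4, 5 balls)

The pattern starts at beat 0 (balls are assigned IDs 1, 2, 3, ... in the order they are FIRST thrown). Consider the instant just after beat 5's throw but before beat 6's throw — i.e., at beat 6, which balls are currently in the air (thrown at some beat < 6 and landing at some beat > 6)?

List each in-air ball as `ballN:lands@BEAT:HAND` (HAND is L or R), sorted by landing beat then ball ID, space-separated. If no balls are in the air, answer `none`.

Beat 0 (L): throw ball1 h=4 -> lands@4:L; in-air after throw: [b1@4:L]
Beat 1 (R): throw ball2 h=6 -> lands@7:R; in-air after throw: [b1@4:L b2@7:R]
Beat 2 (L): throw ball3 h=4 -> lands@6:L; in-air after throw: [b1@4:L b3@6:L b2@7:R]
Beat 3 (R): throw ball4 h=6 -> lands@9:R; in-air after throw: [b1@4:L b3@6:L b2@7:R b4@9:R]
Beat 4 (L): throw ball1 h=4 -> lands@8:L; in-air after throw: [b3@6:L b2@7:R b1@8:L b4@9:R]
Beat 5 (R): throw ball5 h=6 -> lands@11:R; in-air after throw: [b3@6:L b2@7:R b1@8:L b4@9:R b5@11:R]
Beat 6 (L): throw ball3 h=4 -> lands@10:L; in-air after throw: [b2@7:R b1@8:L b4@9:R b3@10:L b5@11:R]

Answer: ball2:lands@7:R ball1:lands@8:L ball4:lands@9:R ball5:lands@11:R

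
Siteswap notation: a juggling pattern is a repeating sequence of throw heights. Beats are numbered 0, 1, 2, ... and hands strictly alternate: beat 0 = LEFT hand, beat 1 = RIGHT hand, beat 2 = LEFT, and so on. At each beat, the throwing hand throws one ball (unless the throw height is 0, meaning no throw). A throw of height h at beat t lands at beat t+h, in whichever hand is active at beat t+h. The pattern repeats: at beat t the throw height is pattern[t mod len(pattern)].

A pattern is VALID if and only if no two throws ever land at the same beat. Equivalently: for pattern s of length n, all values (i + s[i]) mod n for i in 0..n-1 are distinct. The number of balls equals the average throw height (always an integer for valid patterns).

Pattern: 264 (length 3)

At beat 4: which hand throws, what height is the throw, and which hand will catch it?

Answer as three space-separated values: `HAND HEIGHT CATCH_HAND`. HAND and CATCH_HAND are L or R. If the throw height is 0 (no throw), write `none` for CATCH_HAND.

Answer: L 6 L

Derivation:
Beat 4: 4 mod 2 = 0, so hand = L
Throw height = pattern[4 mod 3] = pattern[1] = 6
Lands at beat 4+6=10, 10 mod 2 = 0, so catch hand = L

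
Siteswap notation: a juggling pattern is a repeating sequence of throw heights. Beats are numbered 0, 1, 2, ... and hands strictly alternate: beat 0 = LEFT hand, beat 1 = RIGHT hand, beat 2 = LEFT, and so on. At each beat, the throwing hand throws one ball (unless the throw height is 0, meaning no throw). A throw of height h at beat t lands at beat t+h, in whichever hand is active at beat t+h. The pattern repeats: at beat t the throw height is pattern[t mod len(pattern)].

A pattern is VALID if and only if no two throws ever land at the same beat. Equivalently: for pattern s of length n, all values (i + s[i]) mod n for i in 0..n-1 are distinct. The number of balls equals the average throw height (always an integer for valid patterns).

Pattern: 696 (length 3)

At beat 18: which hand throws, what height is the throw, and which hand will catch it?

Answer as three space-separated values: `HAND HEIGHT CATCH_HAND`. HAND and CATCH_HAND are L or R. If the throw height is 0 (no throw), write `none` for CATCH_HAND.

Answer: L 6 L

Derivation:
Beat 18: 18 mod 2 = 0, so hand = L
Throw height = pattern[18 mod 3] = pattern[0] = 6
Lands at beat 18+6=24, 24 mod 2 = 0, so catch hand = L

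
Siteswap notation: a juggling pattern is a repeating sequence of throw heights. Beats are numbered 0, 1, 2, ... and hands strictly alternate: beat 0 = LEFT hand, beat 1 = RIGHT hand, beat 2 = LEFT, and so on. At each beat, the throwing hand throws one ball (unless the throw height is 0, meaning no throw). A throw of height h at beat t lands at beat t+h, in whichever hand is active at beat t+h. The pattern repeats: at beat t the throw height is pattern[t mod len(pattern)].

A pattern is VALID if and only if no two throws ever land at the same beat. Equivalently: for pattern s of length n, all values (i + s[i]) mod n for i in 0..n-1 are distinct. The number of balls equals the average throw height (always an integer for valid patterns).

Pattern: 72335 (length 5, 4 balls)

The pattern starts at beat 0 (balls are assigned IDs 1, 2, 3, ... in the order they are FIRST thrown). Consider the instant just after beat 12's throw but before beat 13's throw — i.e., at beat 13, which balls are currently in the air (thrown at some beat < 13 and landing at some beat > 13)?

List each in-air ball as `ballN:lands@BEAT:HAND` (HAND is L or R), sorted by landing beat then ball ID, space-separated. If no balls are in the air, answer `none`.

Beat 0 (L): throw ball1 h=7 -> lands@7:R; in-air after throw: [b1@7:R]
Beat 1 (R): throw ball2 h=2 -> lands@3:R; in-air after throw: [b2@3:R b1@7:R]
Beat 2 (L): throw ball3 h=3 -> lands@5:R; in-air after throw: [b2@3:R b3@5:R b1@7:R]
Beat 3 (R): throw ball2 h=3 -> lands@6:L; in-air after throw: [b3@5:R b2@6:L b1@7:R]
Beat 4 (L): throw ball4 h=5 -> lands@9:R; in-air after throw: [b3@5:R b2@6:L b1@7:R b4@9:R]
Beat 5 (R): throw ball3 h=7 -> lands@12:L; in-air after throw: [b2@6:L b1@7:R b4@9:R b3@12:L]
Beat 6 (L): throw ball2 h=2 -> lands@8:L; in-air after throw: [b1@7:R b2@8:L b4@9:R b3@12:L]
Beat 7 (R): throw ball1 h=3 -> lands@10:L; in-air after throw: [b2@8:L b4@9:R b1@10:L b3@12:L]
Beat 8 (L): throw ball2 h=3 -> lands@11:R; in-air after throw: [b4@9:R b1@10:L b2@11:R b3@12:L]
Beat 9 (R): throw ball4 h=5 -> lands@14:L; in-air after throw: [b1@10:L b2@11:R b3@12:L b4@14:L]
Beat 10 (L): throw ball1 h=7 -> lands@17:R; in-air after throw: [b2@11:R b3@12:L b4@14:L b1@17:R]
Beat 11 (R): throw ball2 h=2 -> lands@13:R; in-air after throw: [b3@12:L b2@13:R b4@14:L b1@17:R]
Beat 12 (L): throw ball3 h=3 -> lands@15:R; in-air after throw: [b2@13:R b4@14:L b3@15:R b1@17:R]
Beat 13 (R): throw ball2 h=3 -> lands@16:L; in-air after throw: [b4@14:L b3@15:R b2@16:L b1@17:R]

Answer: ball4:lands@14:L ball3:lands@15:R ball1:lands@17:R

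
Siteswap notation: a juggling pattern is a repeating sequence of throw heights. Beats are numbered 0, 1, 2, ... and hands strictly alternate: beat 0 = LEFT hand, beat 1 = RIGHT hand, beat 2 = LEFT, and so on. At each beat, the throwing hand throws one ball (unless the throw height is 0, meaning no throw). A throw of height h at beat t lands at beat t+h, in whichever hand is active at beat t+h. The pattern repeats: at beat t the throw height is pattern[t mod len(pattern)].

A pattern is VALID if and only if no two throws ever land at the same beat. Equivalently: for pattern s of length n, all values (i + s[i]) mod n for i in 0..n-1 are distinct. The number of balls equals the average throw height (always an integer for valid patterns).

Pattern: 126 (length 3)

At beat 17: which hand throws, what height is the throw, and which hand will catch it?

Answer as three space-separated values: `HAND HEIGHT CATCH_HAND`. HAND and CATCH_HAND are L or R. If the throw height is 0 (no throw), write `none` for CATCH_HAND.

Beat 17: 17 mod 2 = 1, so hand = R
Throw height = pattern[17 mod 3] = pattern[2] = 6
Lands at beat 17+6=23, 23 mod 2 = 1, so catch hand = R

Answer: R 6 R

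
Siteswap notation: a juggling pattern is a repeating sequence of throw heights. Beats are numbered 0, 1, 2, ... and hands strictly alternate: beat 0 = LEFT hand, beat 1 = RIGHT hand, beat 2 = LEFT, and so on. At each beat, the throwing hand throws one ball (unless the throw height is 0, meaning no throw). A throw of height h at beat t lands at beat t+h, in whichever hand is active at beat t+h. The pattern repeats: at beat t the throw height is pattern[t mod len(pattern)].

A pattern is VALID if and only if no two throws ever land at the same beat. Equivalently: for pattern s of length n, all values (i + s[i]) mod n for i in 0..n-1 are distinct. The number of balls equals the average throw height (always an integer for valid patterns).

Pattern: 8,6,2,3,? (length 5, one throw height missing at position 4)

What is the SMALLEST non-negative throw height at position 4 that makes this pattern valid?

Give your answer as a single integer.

Answer: 1

Derivation:
i=0: (0 + 8) mod 5 = 3
i=1: (1 + 6) mod 5 = 2
i=2: (2 + 2) mod 5 = 4
i=3: (3 + 3) mod 5 = 1
i=4: s[i]=? (unknown)
Known residues: [1, 2, 3, 4]; need a permutation of 0..4, so missing residue r = 0
Need (4 + s) mod 5 = 0; smallest s = (0 - 4) mod 5 = 1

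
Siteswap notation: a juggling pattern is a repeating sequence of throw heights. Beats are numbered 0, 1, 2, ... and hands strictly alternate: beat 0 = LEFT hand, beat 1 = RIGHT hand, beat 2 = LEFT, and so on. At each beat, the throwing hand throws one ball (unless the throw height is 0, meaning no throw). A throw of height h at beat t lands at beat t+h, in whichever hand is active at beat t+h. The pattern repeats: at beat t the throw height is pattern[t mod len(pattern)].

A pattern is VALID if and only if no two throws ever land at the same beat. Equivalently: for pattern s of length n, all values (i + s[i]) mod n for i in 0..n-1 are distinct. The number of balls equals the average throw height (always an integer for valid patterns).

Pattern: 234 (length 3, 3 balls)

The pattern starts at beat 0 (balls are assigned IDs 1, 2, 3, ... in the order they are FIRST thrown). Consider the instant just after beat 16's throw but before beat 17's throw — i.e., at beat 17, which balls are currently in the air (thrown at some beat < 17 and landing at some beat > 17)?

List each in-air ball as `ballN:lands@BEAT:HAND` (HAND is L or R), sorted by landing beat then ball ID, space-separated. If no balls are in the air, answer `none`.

Beat 0 (L): throw ball1 h=2 -> lands@2:L; in-air after throw: [b1@2:L]
Beat 1 (R): throw ball2 h=3 -> lands@4:L; in-air after throw: [b1@2:L b2@4:L]
Beat 2 (L): throw ball1 h=4 -> lands@6:L; in-air after throw: [b2@4:L b1@6:L]
Beat 3 (R): throw ball3 h=2 -> lands@5:R; in-air after throw: [b2@4:L b3@5:R b1@6:L]
Beat 4 (L): throw ball2 h=3 -> lands@7:R; in-air after throw: [b3@5:R b1@6:L b2@7:R]
Beat 5 (R): throw ball3 h=4 -> lands@9:R; in-air after throw: [b1@6:L b2@7:R b3@9:R]
Beat 6 (L): throw ball1 h=2 -> lands@8:L; in-air after throw: [b2@7:R b1@8:L b3@9:R]
Beat 7 (R): throw ball2 h=3 -> lands@10:L; in-air after throw: [b1@8:L b3@9:R b2@10:L]
Beat 8 (L): throw ball1 h=4 -> lands@12:L; in-air after throw: [b3@9:R b2@10:L b1@12:L]
Beat 9 (R): throw ball3 h=2 -> lands@11:R; in-air after throw: [b2@10:L b3@11:R b1@12:L]
Beat 10 (L): throw ball2 h=3 -> lands@13:R; in-air after throw: [b3@11:R b1@12:L b2@13:R]
Beat 11 (R): throw ball3 h=4 -> lands@15:R; in-air after throw: [b1@12:L b2@13:R b3@15:R]
Beat 12 (L): throw ball1 h=2 -> lands@14:L; in-air after throw: [b2@13:R b1@14:L b3@15:R]
Beat 13 (R): throw ball2 h=3 -> lands@16:L; in-air after throw: [b1@14:L b3@15:R b2@16:L]
Beat 14 (L): throw ball1 h=4 -> lands@18:L; in-air after throw: [b3@15:R b2@16:L b1@18:L]
Beat 15 (R): throw ball3 h=2 -> lands@17:R; in-air after throw: [b2@16:L b3@17:R b1@18:L]
Beat 16 (L): throw ball2 h=3 -> lands@19:R; in-air after throw: [b3@17:R b1@18:L b2@19:R]
Beat 17 (R): throw ball3 h=4 -> lands@21:R; in-air after throw: [b1@18:L b2@19:R b3@21:R]

Answer: ball1:lands@18:L ball2:lands@19:R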